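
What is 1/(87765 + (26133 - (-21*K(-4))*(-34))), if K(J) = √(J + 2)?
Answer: 18983/2162295666 + 119*I*√2/2162295666 ≈ 8.7791e-6 + 7.783e-8*I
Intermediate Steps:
K(J) = √(2 + J)
1/(87765 + (26133 - (-21*K(-4))*(-34))) = 1/(87765 + (26133 - (-21*√(2 - 4))*(-34))) = 1/(87765 + (26133 - (-21*I*√2)*(-34))) = 1/(87765 + (26133 - 714*I*√2)) = 1/(113898 - 714*I*√2)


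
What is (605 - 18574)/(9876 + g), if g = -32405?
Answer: 17969/22529 ≈ 0.79759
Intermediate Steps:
(605 - 18574)/(9876 + g) = (605 - 18574)/(9876 - 32405) = -17969/(-22529) = -17969*(-1/22529) = 17969/22529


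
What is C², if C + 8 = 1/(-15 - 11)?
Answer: 43681/676 ≈ 64.617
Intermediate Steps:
C = -209/26 (C = -8 + 1/(-15 - 11) = -8 + 1/(-26) = -8 - 1/26 = -209/26 ≈ -8.0385)
C² = (-209/26)² = 43681/676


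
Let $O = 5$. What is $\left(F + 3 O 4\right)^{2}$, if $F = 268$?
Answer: $107584$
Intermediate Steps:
$\left(F + 3 O 4\right)^{2} = \left(268 + 3 \cdot 5 \cdot 4\right)^{2} = \left(268 + 15 \cdot 4\right)^{2} = \left(268 + 60\right)^{2} = 328^{2} = 107584$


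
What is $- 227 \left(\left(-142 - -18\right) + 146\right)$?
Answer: $-4994$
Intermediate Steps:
$- 227 \left(\left(-142 - -18\right) + 146\right) = - 227 \left(\left(-142 + 18\right) + 146\right) = - 227 \left(-124 + 146\right) = \left(-227\right) 22 = -4994$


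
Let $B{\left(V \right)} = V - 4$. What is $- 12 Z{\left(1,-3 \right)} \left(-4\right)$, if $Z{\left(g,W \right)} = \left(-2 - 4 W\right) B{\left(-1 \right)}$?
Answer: $-2400$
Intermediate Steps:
$B{\left(V \right)} = -4 + V$
$Z{\left(g,W \right)} = 10 + 20 W$ ($Z{\left(g,W \right)} = \left(-2 - 4 W\right) \left(-4 - 1\right) = \left(-2 - 4 W\right) \left(-5\right) = 10 + 20 W$)
$- 12 Z{\left(1,-3 \right)} \left(-4\right) = - 12 \left(10 + 20 \left(-3\right)\right) \left(-4\right) = - 12 \left(10 - 60\right) \left(-4\right) = \left(-12\right) \left(-50\right) \left(-4\right) = 600 \left(-4\right) = -2400$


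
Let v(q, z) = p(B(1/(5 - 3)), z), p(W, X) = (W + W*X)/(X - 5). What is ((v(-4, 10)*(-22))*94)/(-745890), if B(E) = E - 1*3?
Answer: -121/7935 ≈ -0.015249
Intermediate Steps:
B(E) = -3 + E (B(E) = E - 3 = -3 + E)
p(W, X) = (W + W*X)/(-5 + X)
v(q, z) = -5*(1 + z)/(2*(-5 + z)) (v(q, z) = (-3 + 1/(5 - 3))*(1 + z)/(-5 + z) = (-3 + 1/2)*(1 + z)/(-5 + z) = -5*(1 + z)/(2*(-5 + z)))
((v(-4, 10)*(-22))*94)/(-745890) = (((5*(-1 - 1*10)/(2*(-5 + 10)))*(-22))*94)/(-745890) = ((((5/2)*(-1 - 10)/5)*(-22))*94)*(-1/745890) = ((((5/2)*(1/5)*(-11))*(-22))*94)*(-1/745890) = (-11/2*(-22)*94)*(-1/745890) = (121*94)*(-1/745890) = 11374*(-1/745890) = -121/7935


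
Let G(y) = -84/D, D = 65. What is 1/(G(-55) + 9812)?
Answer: 65/637696 ≈ 0.00010193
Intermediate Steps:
G(y) = -84/65
1/(G(-55) + 9812) = 1/(-84/65 + 9812) = 1/(637696/65) = 65/637696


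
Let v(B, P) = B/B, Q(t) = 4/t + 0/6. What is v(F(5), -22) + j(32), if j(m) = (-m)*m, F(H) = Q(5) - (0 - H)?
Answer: -1023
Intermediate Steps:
Q(t) = 4/t (Q(t) = 4/t + 0*(⅙) = 4/t + 0 = 4/t)
F(H) = ⅘ + H (F(H) = 4/5 - (0 - H) = 4*(⅕) - (-1)*H = ⅘ + H)
j(m) = -m²
v(B, P) = 1
v(F(5), -22) + j(32) = 1 - 1*32² = 1 - 1*1024 = 1 - 1024 = -1023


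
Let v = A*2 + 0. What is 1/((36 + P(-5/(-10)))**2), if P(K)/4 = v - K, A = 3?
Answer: 1/3364 ≈ 0.00029727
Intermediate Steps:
v = 6 (v = 3*2 + 0 = 6 + 0 = 6)
P(K) = 24 - 4*K (P(K) = 4*(6 - K) = 24 - 4*K)
1/((36 + P(-5/(-10)))**2) = 1/((36 + (24 - (-20)/(-10)))**2) = 1/((36 + (24 - (-20)*(-1)/10))**2) = 1/((36 + (24 - 4*1/2))**2) = 1/((36 + (24 - 2))**2) = 1/((36 + 22)**2) = 1/(58**2) = 1/3364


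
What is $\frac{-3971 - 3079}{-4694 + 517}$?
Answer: $\frac{7050}{4177} \approx 1.6878$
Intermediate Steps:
$\frac{-3971 - 3079}{-4694 + 517} = - \frac{7050}{-4177} = \left(-7050\right) \left(- \frac{1}{4177}\right) = \frac{7050}{4177}$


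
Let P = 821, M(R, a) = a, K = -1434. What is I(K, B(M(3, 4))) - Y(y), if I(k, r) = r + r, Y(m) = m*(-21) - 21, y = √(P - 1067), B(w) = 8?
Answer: 37 + 21*I*√246 ≈ 37.0 + 329.37*I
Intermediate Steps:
y = I*√246 (y = √(821 - 1067) = √(-246) = I*√246 ≈ 15.684*I)
Y(m) = -21 - 21*m (Y(m) = -21*m - 21 = -21 - 21*m)
I(k, r) = 2*r
I(K, B(M(3, 4))) - Y(y) = 2*8 - (-21 - 21*I*√246) = 16 - (-21 - 21*I*√246) = 16 + (21 + 21*I*√246) = 37 + 21*I*√246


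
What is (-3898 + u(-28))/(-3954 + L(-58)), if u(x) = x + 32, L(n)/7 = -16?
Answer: 1947/2033 ≈ 0.95770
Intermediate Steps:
L(n) = -112 (L(n) = 7*(-16) = -112)
u(x) = 32 + x
(-3898 + u(-28))/(-3954 + L(-58)) = (-3898 + (32 - 28))/(-3954 - 112) = (-3898 + 4)/(-4066) = -3894*(-1/4066) = 1947/2033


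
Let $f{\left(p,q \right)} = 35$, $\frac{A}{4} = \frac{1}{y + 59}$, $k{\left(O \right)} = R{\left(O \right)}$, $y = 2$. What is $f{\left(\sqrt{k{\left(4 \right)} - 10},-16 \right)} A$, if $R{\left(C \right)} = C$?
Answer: $\frac{140}{61} \approx 2.2951$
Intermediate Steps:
$k{\left(O \right)} = O$
$A = \frac{4}{61}$ ($A = \frac{4}{2 + 59} = \frac{4}{61} \approx 0.065574$)
$f{\left(\sqrt{k{\left(4 \right)} - 10},-16 \right)} A = 35 \cdot \frac{4}{61} = \frac{140}{61}$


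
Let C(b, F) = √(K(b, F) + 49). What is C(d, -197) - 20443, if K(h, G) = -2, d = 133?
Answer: -20443 + √47 ≈ -20436.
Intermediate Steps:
C(b, F) = √47 (C(b, F) = √(-2 + 49) = √47)
C(d, -197) - 20443 = √47 - 20443 = -20443 + √47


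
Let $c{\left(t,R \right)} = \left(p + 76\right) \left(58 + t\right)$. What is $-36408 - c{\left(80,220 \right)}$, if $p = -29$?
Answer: $-42894$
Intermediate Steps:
$c{\left(t,R \right)} = 2726 + 47 t$ ($c{\left(t,R \right)} = \left(-29 + 76\right) \left(58 + t\right) = 47 \left(58 + t\right) = 2726 + 47 t$)
$-36408 - c{\left(80,220 \right)} = -36408 - \left(2726 + 47 \cdot 80\right) = -36408 - \left(2726 + 3760\right) = -36408 - 6486 = -42894$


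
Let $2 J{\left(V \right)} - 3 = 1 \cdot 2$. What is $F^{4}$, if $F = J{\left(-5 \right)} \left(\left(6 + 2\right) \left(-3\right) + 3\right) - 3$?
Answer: $\frac{151807041}{16} \approx 9.4879 \cdot 10^{6}$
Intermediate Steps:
$J{\left(V \right)} = \frac{5}{2}$ ($J{\left(V \right)} = \frac{3}{2} + \frac{1 \cdot 2}{2} = \frac{3}{2} + \frac{1}{2} \cdot 2 = \frac{3}{2} + 1 = \frac{5}{2}$)
$F = - \frac{111}{2}$ ($F = \frac{5 \left(\left(6 + 2\right) \left(-3\right) + 3\right)}{2} - 3 = \frac{5 \left(8 \left(-3\right) + 3\right)}{2} - 3 = \frac{5 \left(-24 + 3\right)}{2} - 3 = \frac{5}{2} \left(-21\right) - 3 = - \frac{105}{2} - 3 = - \frac{111}{2} \approx -55.5$)
$F^{4} = \left(- \frac{111}{2}\right)^{4} = \frac{151807041}{16}$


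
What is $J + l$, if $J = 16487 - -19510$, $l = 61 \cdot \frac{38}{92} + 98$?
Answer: $\frac{1661529}{46} \approx 36120.0$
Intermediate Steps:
$l = \frac{5667}{46}$ ($l = 61 \cdot 38 \cdot \frac{1}{92} + 98 = 61 \cdot \frac{19}{46} + 98 = \frac{1159}{46} + 98 = \frac{5667}{46} \approx 123.2$)
$J = 35997$ ($J = 16487 + 19510 = 35997$)
$J + l = 35997 + \frac{5667}{46} = \frac{1661529}{46}$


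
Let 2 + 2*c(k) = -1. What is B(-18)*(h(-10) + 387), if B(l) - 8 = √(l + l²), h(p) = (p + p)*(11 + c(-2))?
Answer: 1576 + 591*√34 ≈ 5022.1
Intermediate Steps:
c(k) = -3/2 (c(k) = -1 + (½)*(-1) = -1 - ½ = -3/2)
h(p) = 19*p (h(p) = (p + p)*(11 - 3/2) = (2*p)*(19/2) = 19*p)
B(l) = 8 + √(l + l²)
B(-18)*(h(-10) + 387) = (8 + √(-18*(1 - 18)))*(19*(-10) + 387) = (8 + √(-18*(-17)))*(-190 + 387) = (8 + √306)*197 = (8 + 3*√34)*197 = 1576 + 591*√34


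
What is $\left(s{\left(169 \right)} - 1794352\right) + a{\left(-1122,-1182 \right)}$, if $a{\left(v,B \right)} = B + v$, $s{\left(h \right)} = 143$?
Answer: $-1796513$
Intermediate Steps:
$\left(s{\left(169 \right)} - 1794352\right) + a{\left(-1122,-1182 \right)} = \left(143 - 1794352\right) - 2304 = -1794209 - 2304 = -1796513$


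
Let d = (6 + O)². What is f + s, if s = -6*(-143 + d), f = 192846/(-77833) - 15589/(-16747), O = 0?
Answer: 834811005817/1303469251 ≈ 640.45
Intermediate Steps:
d = 36 (d = (6 + 0)² = 6² = 36)
f = -2016253325/1303469251 (f = 192846*(-1/77833) - 15589*(-1/16747) = -192846/77833 + 15589/16747 = -2016253325/1303469251 ≈ -1.5468)
s = 642 (s = -6*(-143 + 36) = -6*(-107) = 642)
f + s = -2016253325/1303469251 + 642 = 834811005817/1303469251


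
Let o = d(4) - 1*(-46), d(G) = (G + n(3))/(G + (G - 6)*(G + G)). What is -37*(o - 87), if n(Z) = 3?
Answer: 18463/12 ≈ 1538.6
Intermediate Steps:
d(G) = (3 + G)/(G + 2*G*(-6 + G)) (d(G) = (G + 3)/(G + (G - 6)*(G + G)) = (3 + G)/(G + (-6 + G)*(2*G)) = (3 + G)/(G + 2*G*(-6 + G)))
o = 545/12 (o = (3 + 4)/(4*(-11 + 2*4)) - 1*(-46) = (¼)*7/(-11 + 8) + 46 = (¼)*7/(-3) + 46 = (¼)*(-⅓)*7 + 46 = -7/12 + 46 = 545/12 ≈ 45.417)
-37*(o - 87) = -37*(545/12 - 87) = -37*(-499/12) = 18463/12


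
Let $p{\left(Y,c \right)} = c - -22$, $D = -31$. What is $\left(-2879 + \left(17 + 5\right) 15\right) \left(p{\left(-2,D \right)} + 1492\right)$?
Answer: $-3780167$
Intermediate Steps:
$p{\left(Y,c \right)} = 22 + c$ ($p{\left(Y,c \right)} = c + 22 = 22 + c$)
$\left(-2879 + \left(17 + 5\right) 15\right) \left(p{\left(-2,D \right)} + 1492\right) = \left(-2879 + \left(17 + 5\right) 15\right) \left(\left(22 - 31\right) + 1492\right) = \left(-2879 + 22 \cdot 15\right) \left(-9 + 1492\right) = \left(-2879 + 330\right) 1483 = \left(-2549\right) 1483 = -3780167$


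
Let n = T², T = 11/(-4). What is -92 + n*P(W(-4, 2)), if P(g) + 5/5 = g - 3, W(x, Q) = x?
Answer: -305/2 ≈ -152.50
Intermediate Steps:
P(g) = -4 + g (P(g) = -1 + (g - 3) = -1 + (-3 + g) = -4 + g)
T = -11/4 (T = 11*(-¼) = -11/4 ≈ -2.7500)
n = 121/16 (n = (-11/4)² = 121/16 ≈ 7.5625)
-92 + n*P(W(-4, 2)) = -92 + 121*(-4 - 4)/16 = -92 + (121/16)*(-8) = -92 - 121/2 = -305/2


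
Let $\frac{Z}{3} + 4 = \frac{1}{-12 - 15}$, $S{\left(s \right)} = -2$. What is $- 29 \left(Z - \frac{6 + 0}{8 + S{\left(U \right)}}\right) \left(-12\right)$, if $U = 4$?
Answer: $- \frac{13688}{3} \approx -4562.7$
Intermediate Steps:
$Z = - \frac{109}{9}$ ($Z = -12 + \frac{3}{-12 - 15} = -12 + \frac{3}{-27} = -12 + 3 \left(- \frac{1}{27}\right) = -12 - \frac{1}{9} = - \frac{109}{9} \approx -12.111$)
$- 29 \left(Z - \frac{6 + 0}{8 + S{\left(U \right)}}\right) \left(-12\right) = - 29 \left(- \frac{109}{9} - \frac{6 + 0}{8 - 2}\right) \left(-12\right) = - 29 \left(- \frac{109}{9} - \frac{6}{6}\right) \left(-12\right) = - 29 \left(- \frac{109}{9} - 6 \cdot \frac{1}{6}\right) \left(-12\right) = - 29 \left(- \frac{109}{9} - 1\right) \left(-12\right) = \left(-29\right) \left(- \frac{118}{9}\right) \left(-12\right) = \frac{3422}{9} \left(-12\right) = - \frac{13688}{3}$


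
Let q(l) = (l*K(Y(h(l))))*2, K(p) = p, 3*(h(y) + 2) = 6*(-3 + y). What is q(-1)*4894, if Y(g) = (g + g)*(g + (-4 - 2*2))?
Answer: -3523680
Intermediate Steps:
h(y) = -8 + 2*y (h(y) = -2 + (6*(-3 + y))/3 = -2 + (-18 + 6*y)/3 = -2 + (-6 + 2*y) = -8 + 2*y)
Y(g) = 2*g*(-8 + g) (Y(g) = (2*g)*(g + (-4 - 4)) = (2*g)*(g - 8) = (2*g)*(-8 + g) = 2*g*(-8 + g))
q(l) = 4*l*(-16 + 2*l)*(-8 + 2*l) (q(l) = (l*(2*(-8 + 2*l)*(-8 + (-8 + 2*l))))*2 = (l*(2*(-8 + 2*l)*(-16 + 2*l)))*2 = (l*(2*(-16 + 2*l)*(-8 + 2*l)))*2 = (2*l*(-16 + 2*l)*(-8 + 2*l))*2 = 4*l*(-16 + 2*l)*(-8 + 2*l))
q(-1)*4894 = (16*(-1)*(-8 - 1)*(-4 - 1))*4894 = (16*(-1)*(-9)*(-5))*4894 = -720*4894 = -3523680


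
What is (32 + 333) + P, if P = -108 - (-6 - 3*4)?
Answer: 275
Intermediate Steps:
P = -90 (P = -108 - (-6 - 12) = -108 - 1*(-18) = -108 + 18 = -90)
(32 + 333) + P = (32 + 333) - 90 = 365 - 90 = 275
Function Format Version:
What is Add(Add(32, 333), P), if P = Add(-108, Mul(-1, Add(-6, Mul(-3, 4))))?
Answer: 275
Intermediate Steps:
P = -90 (P = Add(-108, Mul(-1, Add(-6, -12))) = Add(-108, Mul(-1, -18)) = Add(-108, 18) = -90)
Add(Add(32, 333), P) = Add(Add(32, 333), -90) = Add(365, -90) = 275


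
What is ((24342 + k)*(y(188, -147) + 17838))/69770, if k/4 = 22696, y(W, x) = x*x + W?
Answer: 456301901/6977 ≈ 65401.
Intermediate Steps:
y(W, x) = W + x**2 (y(W, x) = x**2 + W = W + x**2)
k = 90784 (k = 4*22696 = 90784)
((24342 + k)*(y(188, -147) + 17838))/69770 = ((24342 + 90784)*((188 + (-147)**2) + 17838))/69770 = (115126*((188 + 21609) + 17838))*(1/69770) = (115126*(21797 + 17838))*(1/69770) = (115126*39635)*(1/69770) = 4563019010*(1/69770) = 456301901/6977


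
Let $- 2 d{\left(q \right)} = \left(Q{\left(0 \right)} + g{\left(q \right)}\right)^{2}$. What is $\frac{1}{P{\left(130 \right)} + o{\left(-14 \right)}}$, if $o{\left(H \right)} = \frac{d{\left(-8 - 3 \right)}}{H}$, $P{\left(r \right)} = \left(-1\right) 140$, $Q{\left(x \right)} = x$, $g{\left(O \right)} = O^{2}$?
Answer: $\frac{28}{10721} \approx 0.0026117$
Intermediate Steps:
$d{\left(q \right)} = - \frac{q^{4}}{2}$ ($d{\left(q \right)} = - \frac{\left(0 + q^{2}\right)^{2}}{2} = - \frac{\left(q^{2}\right)^{2}}{2} = - \frac{q^{4}}{2}$)
$P{\left(r \right)} = -140$
$o{\left(H \right)} = - \frac{14641}{2 H}$ ($o{\left(H \right)} = \frac{\left(- \frac{1}{2}\right) \left(-8 - 3\right)^{4}}{H} = \frac{\left(- \frac{1}{2}\right) \left(-11\right)^{4}}{H} = \frac{\left(- \frac{1}{2}\right) 14641}{H} = - \frac{14641}{2 H}$)
$\frac{1}{P{\left(130 \right)} + o{\left(-14 \right)}} = \frac{1}{-140 - \frac{14641}{2 \left(-14\right)}} = \frac{1}{-140 - - \frac{14641}{28}} = \frac{1}{-140 + \frac{14641}{28}} = \frac{1}{\frac{10721}{28}} = \frac{28}{10721}$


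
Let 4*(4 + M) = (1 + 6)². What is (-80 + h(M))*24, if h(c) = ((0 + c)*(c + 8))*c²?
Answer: 6946275/32 ≈ 2.1707e+5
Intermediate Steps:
M = 33/4 (M = -4 + (1 + 6)²/4 = -4 + (¼)*7² = -4 + (¼)*49 = -4 + 49/4 = 33/4 ≈ 8.2500)
h(c) = c³*(8 + c) (h(c) = (c*(8 + c))*c² = c³*(8 + c))
(-80 + h(M))*24 = (-80 + (33/4)³*(8 + 33/4))*24 = (-80 + (35937/64)*(65/4))*24 = (-80 + 2335905/256)*24 = (2315425/256)*24 = 6946275/32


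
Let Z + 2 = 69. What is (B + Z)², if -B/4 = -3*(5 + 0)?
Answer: 16129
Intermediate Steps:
Z = 67 (Z = -2 + 69 = 67)
B = 60 (B = -(-12)*(5 + 0) = -(-12)*5 = -4*(-15) = 60)
(B + Z)² = (60 + 67)² = 127² = 16129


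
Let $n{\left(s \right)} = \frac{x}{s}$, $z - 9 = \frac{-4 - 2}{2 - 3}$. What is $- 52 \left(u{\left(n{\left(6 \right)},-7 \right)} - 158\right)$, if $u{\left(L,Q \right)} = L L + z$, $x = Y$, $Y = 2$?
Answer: $\frac{66872}{9} \approx 7430.2$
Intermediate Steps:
$z = 15$ ($z = 9 + \frac{-4 - 2}{2 - 3} = 9 - \frac{6}{-1} = 9 - -6 = 9 + 6 = 15$)
$x = 2$
$n{\left(s \right)} = \frac{2}{s}$
$u{\left(L,Q \right)} = 15 + L^{2}$ ($u{\left(L,Q \right)} = L L + 15 = L^{2} + 15 = 15 + L^{2}$)
$- 52 \left(u{\left(n{\left(6 \right)},-7 \right)} - 158\right) = - 52 \left(\left(15 + \left(\frac{2}{6}\right)^{2}\right) - 158\right) = - 52 \left(\left(15 + \left(2 \cdot \frac{1}{6}\right)^{2}\right) - 158\right) = - 52 \left(\left(15 + \left(\frac{1}{3}\right)^{2}\right) - 158\right) = - 52 \left(\left(15 + \frac{1}{9}\right) - 158\right) = - 52 \left(\frac{136}{9} - 158\right) = \left(-52\right) \left(- \frac{1286}{9}\right) = \frac{66872}{9}$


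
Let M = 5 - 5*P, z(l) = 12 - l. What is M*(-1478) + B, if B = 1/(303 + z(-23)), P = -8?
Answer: -22480379/338 ≈ -66510.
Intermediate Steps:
B = 1/338 (B = 1/(303 + (12 - 1*(-23))) = 1/(303 + (12 + 23)) = 1/(303 + 35) = 1/338 ≈ 0.0029586)
M = 45 (M = 5 - 5*(-8) = 5 + 40 = 45)
M*(-1478) + B = 45*(-1478) + 1/338 = -66510 + 1/338 = -22480379/338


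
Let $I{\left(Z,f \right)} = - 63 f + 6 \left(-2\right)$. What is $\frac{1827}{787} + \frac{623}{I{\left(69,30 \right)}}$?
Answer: $\frac{2984653}{1496874} \approx 1.9939$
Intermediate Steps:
$I{\left(Z,f \right)} = -12 - 63 f$ ($I{\left(Z,f \right)} = - 63 f - 12 = -12 - 63 f$)
$\frac{1827}{787} + \frac{623}{I{\left(69,30 \right)}} = \frac{1827}{787} + \frac{623}{-12 - 1890} = 1827 \cdot \frac{1}{787} + \frac{623}{-12 - 1890} = \frac{1827}{787} + \frac{623}{-1902} = \frac{1827}{787} + 623 \left(- \frac{1}{1902}\right) = \frac{1827}{787} - \frac{623}{1902} = \frac{2984653}{1496874}$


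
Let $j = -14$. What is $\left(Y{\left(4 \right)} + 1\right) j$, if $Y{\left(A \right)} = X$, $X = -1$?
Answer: $0$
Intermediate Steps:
$Y{\left(A \right)} = -1$
$\left(Y{\left(4 \right)} + 1\right) j = \left(-1 + 1\right) \left(-14\right) = 0 \left(-14\right) = 0$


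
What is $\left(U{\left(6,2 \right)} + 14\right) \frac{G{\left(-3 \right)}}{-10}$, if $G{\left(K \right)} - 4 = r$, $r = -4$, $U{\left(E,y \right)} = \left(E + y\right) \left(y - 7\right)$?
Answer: $0$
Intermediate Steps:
$U{\left(E,y \right)} = \left(-7 + y\right) \left(E + y\right)$ ($U{\left(E,y \right)} = \left(E + y\right) \left(-7 + y\right) = \left(-7 + y\right) \left(E + y\right)$)
$G{\left(K \right)} = 0$ ($G{\left(K \right)} = 4 - 4 = 0$)
$\left(U{\left(6,2 \right)} + 14\right) \frac{G{\left(-3 \right)}}{-10} = \left(\left(2^{2} - 42 - 14 + 6 \cdot 2\right) + 14\right) \frac{0}{-10} = \left(\left(4 - 42 - 14 + 12\right) + 14\right) 0 \left(- \frac{1}{10}\right) = \left(-40 + 14\right) 0 = \left(-26\right) 0 = 0$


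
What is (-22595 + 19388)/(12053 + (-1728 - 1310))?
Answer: -1069/3005 ≈ -0.35574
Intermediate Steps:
(-22595 + 19388)/(12053 + (-1728 - 1310)) = -3207/(12053 - 3038) = -3207/9015 = -3207*1/9015 = -1069/3005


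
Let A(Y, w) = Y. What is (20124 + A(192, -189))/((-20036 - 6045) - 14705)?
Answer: -10158/20393 ≈ -0.49811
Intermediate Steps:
(20124 + A(192, -189))/((-20036 - 6045) - 14705) = (20124 + 192)/((-20036 - 6045) - 14705) = 20316/(-26081 - 14705) = 20316/(-40786) = 20316*(-1/40786) = -10158/20393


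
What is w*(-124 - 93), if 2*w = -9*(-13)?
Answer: -25389/2 ≈ -12695.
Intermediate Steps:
w = 117/2 (w = (-9*(-13))/2 = (½)*117 = 117/2 ≈ 58.500)
w*(-124 - 93) = 117*(-124 - 93)/2 = (117/2)*(-217) = -25389/2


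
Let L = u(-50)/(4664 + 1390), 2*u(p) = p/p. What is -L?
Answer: -1/12108 ≈ -8.2590e-5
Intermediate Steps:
u(p) = ½ (u(p) = (p/p)/2 = (½)*1 = ½)
L = 1/12108 (L = 1/(2*(4664 + 1390)) = (½)/6054 = (½)*(1/6054) = 1/12108 ≈ 8.2590e-5)
-L = -1*1/12108 = -1/12108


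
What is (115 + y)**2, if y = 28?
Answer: 20449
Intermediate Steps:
(115 + y)**2 = (115 + 28)**2 = 143**2 = 20449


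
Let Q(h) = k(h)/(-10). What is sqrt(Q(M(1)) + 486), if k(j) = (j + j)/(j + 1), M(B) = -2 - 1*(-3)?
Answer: sqrt(48590)/10 ≈ 22.043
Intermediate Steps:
M(B) = 1 (M(B) = -2 + 3 = 1)
k(j) = 2*j/(1 + j) (k(j) = (2*j)/(1 + j) = 2*j/(1 + j))
Q(h) = -h/(5*(1 + h)) (Q(h) = (2*h/(1 + h))/(-10) = (2*h/(1 + h))*(-1/10) = -h/(5*(1 + h)))
sqrt(Q(M(1)) + 486) = sqrt(-1*1/(5 + 5*1) + 486) = sqrt(-1*1/(5 + 5) + 486) = sqrt(-1*1/10 + 486) = sqrt(-1*1*1/10 + 486) = sqrt(-1/10 + 486) = sqrt(4859/10) = sqrt(48590)/10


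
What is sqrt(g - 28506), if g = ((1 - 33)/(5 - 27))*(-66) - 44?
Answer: I*sqrt(28646) ≈ 169.25*I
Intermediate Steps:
g = -140 (g = -32/(-22)*(-66) - 44 = -32*(-1/22)*(-66) - 44 = (16/11)*(-66) - 44 = -96 - 44 = -140)
sqrt(g - 28506) = sqrt(-140 - 28506) = sqrt(-28646) = I*sqrt(28646)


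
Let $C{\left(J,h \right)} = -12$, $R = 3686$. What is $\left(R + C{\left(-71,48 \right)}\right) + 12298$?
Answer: $15972$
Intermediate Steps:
$\left(R + C{\left(-71,48 \right)}\right) + 12298 = \left(3686 - 12\right) + 12298 = 3674 + 12298 = 15972$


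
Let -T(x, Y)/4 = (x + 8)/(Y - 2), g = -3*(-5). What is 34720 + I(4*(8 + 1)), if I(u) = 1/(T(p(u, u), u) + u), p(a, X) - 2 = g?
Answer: 19512657/562 ≈ 34720.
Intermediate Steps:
g = 15
p(a, X) = 17 (p(a, X) = 2 + 15 = 17)
T(x, Y) = -4*(8 + x)/(-2 + Y) (T(x, Y) = -4*(x + 8)/(Y - 2) = -4*(8 + x)/(-2 + Y))
I(u) = 1/(u - 100/(-2 + u)) (I(u) = 1/(4*(-8 - 1*17)/(-2 + u) + u) = 1/(4*(-8 - 17)/(-2 + u) + u) = 1/(4*(-25)/(-2 + u) + u) = 1/(-100/(-2 + u) + u) = 1/(u - 100/(-2 + u)))
34720 + I(4*(8 + 1)) = 34720 + (-2 + 4*(8 + 1))/(-100 + (4*(8 + 1))*(-2 + 4*(8 + 1))) = 34720 + (-2 + 4*9)/(-100 + (4*9)*(-2 + 4*9)) = 34720 + (-2 + 36)/(-100 + 36*(-2 + 36)) = 34720 + 34/(-100 + 36*34) = 34720 + 34/(-100 + 1224) = 34720 + 34/1124 = 34720 + (1/1124)*34 = 34720 + 17/562 = 19512657/562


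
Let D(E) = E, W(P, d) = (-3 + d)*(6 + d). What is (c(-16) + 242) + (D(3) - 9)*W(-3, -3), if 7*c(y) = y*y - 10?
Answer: 2696/7 ≈ 385.14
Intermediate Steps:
c(y) = -10/7 + y**2/7 (c(y) = (y*y - 10)/7 = (y**2 - 10)/7 = (-10 + y**2)/7 = -10/7 + y**2/7)
(c(-16) + 242) + (D(3) - 9)*W(-3, -3) = ((-10/7 + (1/7)*(-16)**2) + 242) + (3 - 9)*(-18 + (-3)**2 + 3*(-3)) = ((-10/7 + (1/7)*256) + 242) - 6*(-18 + 9 - 9) = ((-10/7 + 256/7) + 242) - 6*(-18) = (246/7 + 242) + 108 = 1940/7 + 108 = 2696/7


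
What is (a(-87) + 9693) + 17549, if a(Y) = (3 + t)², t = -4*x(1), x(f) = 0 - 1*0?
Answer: 27251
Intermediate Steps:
x(f) = 0 (x(f) = 0 + 0 = 0)
t = 0 (t = -4*0 = 0)
a(Y) = 9 (a(Y) = (3 + 0)² = 3² = 9)
(a(-87) + 9693) + 17549 = (9 + 9693) + 17549 = 9702 + 17549 = 27251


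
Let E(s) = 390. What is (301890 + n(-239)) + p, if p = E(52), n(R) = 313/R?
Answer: 72244607/239 ≈ 3.0228e+5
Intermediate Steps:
p = 390
(301890 + n(-239)) + p = (301890 + 313/(-239)) + 390 = (301890 + 313*(-1/239)) + 390 = (301890 - 313/239) + 390 = 72151397/239 + 390 = 72244607/239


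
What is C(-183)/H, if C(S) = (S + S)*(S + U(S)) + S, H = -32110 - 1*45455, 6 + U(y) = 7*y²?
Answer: 28576609/25855 ≈ 1105.3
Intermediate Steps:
U(y) = -6 + 7*y²
H = -77565 (H = -32110 - 45455 = -77565)
C(S) = S + 2*S*(-6 + S + 7*S²) (C(S) = (S + S)*(S + (-6 + 7*S²)) + S = (2*S)*(-6 + S + 7*S²) + S = 2*S*(-6 + S + 7*S²) + S = S + 2*S*(-6 + S + 7*S²))
C(-183)/H = -183*(-11 + 2*(-183) + 14*(-183)²)/(-77565) = -183*(-11 - 366 + 14*33489)*(-1/77565) = -183*(-11 - 366 + 468846)*(-1/77565) = -183*468469*(-1/77565) = -85729827*(-1/77565) = 28576609/25855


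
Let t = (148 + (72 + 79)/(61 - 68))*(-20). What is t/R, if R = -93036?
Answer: 1475/54271 ≈ 0.027178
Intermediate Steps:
t = -17700/7 (t = (148 + 151/(-7))*(-20) = (148 + 151*(-⅐))*(-20) = (148 - 151/7)*(-20) = (885/7)*(-20) = -17700/7 ≈ -2528.6)
t/R = -17700/7/(-93036) = -17700/7*(-1/93036) = 1475/54271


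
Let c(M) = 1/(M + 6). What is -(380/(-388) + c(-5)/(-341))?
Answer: 32492/33077 ≈ 0.98231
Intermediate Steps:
c(M) = 1/(6 + M)
-(380/(-388) + c(-5)/(-341)) = -(380/(-388) + 1/((6 - 5)*(-341))) = -(380*(-1/388) - 1/341/1) = -(-95/97 + 1*(-1/341)) = -(-95/97 - 1/341) = -1*(-32492/33077) = 32492/33077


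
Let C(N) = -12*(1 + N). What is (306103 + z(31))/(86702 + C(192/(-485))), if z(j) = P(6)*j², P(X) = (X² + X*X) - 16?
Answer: 174560715/42046954 ≈ 4.1516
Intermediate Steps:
P(X) = -16 + 2*X² (P(X) = (X² + X²) - 16 = 2*X² - 16 = -16 + 2*X²)
z(j) = 56*j² (z(j) = (-16 + 2*6²)*j² = (-16 + 2*36)*j² = (-16 + 72)*j² = 56*j²)
C(N) = -12 - 12*N
(306103 + z(31))/(86702 + C(192/(-485))) = (306103 + 56*31²)/(86702 + (-12 - 2304/(-485))) = (306103 + 56*961)/(86702 + (-12 - 2304*(-1)/485)) = (306103 + 53816)/(86702 + (-12 - 12*(-192/485))) = 359919/(86702 + (-12 + 2304/485)) = 359919/(86702 - 3516/485) = 359919/(42046954/485) = 359919*(485/42046954) = 174560715/42046954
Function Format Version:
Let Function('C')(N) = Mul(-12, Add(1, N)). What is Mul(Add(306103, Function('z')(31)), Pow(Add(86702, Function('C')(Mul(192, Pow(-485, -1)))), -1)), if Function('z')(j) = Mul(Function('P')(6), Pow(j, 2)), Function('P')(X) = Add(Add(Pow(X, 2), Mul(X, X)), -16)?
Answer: Rational(174560715, 42046954) ≈ 4.1516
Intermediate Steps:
Function('P')(X) = Add(-16, Mul(2, Pow(X, 2))) (Function('P')(X) = Add(Add(Pow(X, 2), Pow(X, 2)), -16) = Add(Mul(2, Pow(X, 2)), -16) = Add(-16, Mul(2, Pow(X, 2))))
Function('z')(j) = Mul(56, Pow(j, 2)) (Function('z')(j) = Mul(Add(-16, Mul(2, Pow(6, 2))), Pow(j, 2)) = Mul(Add(-16, Mul(2, 36)), Pow(j, 2)) = Mul(Add(-16, 72), Pow(j, 2)) = Mul(56, Pow(j, 2)))
Function('C')(N) = Add(-12, Mul(-12, N))
Mul(Add(306103, Function('z')(31)), Pow(Add(86702, Function('C')(Mul(192, Pow(-485, -1)))), -1)) = Mul(Add(306103, Mul(56, Pow(31, 2))), Pow(Add(86702, Add(-12, Mul(-12, Mul(192, Pow(-485, -1))))), -1)) = Mul(Add(306103, Mul(56, 961)), Pow(Add(86702, Add(-12, Mul(-12, Mul(192, Rational(-1, 485))))), -1)) = Mul(Add(306103, 53816), Pow(Add(86702, Add(-12, Mul(-12, Rational(-192, 485)))), -1)) = Mul(359919, Pow(Add(86702, Add(-12, Rational(2304, 485))), -1)) = Mul(359919, Pow(Add(86702, Rational(-3516, 485)), -1)) = Mul(359919, Pow(Rational(42046954, 485), -1)) = Mul(359919, Rational(485, 42046954)) = Rational(174560715, 42046954)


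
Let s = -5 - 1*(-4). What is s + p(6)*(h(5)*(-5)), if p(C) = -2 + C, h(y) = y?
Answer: -101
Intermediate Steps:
s = -1 (s = -5 + 4 = -1)
s + p(6)*(h(5)*(-5)) = -1 + (-2 + 6)*(5*(-5)) = -1 + 4*(-25) = -1 - 100 = -101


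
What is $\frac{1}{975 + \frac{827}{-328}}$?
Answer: $\frac{328}{318973} \approx 0.0010283$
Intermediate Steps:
$\frac{1}{975 + \frac{827}{-328}} = \frac{1}{975 + 827 \left(- \frac{1}{328}\right)} = \frac{1}{975 - \frac{827}{328}} = \frac{1}{\frac{318973}{328}} = \frac{328}{318973}$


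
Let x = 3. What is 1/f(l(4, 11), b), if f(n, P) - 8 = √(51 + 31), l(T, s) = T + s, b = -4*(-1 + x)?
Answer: -4/9 + √82/18 ≈ 0.058632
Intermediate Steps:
b = -8 (b = -4*(-1 + 3) = -4*2 = -8)
f(n, P) = 8 + √82 (f(n, P) = 8 + √(51 + 31) = 8 + √82)
1/f(l(4, 11), b) = 1/(8 + √82)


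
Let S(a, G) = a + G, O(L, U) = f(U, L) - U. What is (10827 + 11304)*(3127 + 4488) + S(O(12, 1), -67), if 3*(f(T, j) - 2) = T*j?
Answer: 168527503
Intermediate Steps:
f(T, j) = 2 + T*j/3 (f(T, j) = 2 + (T*j)/3 = 2 + T*j/3)
O(L, U) = 2 - U + L*U/3 (O(L, U) = (2 + U*L/3) - U = (2 + L*U/3) - U = 2 - U + L*U/3)
S(a, G) = G + a
(10827 + 11304)*(3127 + 4488) + S(O(12, 1), -67) = (10827 + 11304)*(3127 + 4488) + (-67 + (2 - 1*1 + (⅓)*12*1)) = 22131*7615 + (-67 + (2 - 1 + 4)) = 168527565 + (-67 + 5) = 168527565 - 62 = 168527503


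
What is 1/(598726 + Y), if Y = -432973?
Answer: 1/165753 ≈ 6.0331e-6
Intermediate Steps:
1/(598726 + Y) = 1/(598726 - 432973) = 1/165753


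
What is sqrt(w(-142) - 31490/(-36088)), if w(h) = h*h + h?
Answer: sqrt(1629791428343)/9022 ≈ 141.50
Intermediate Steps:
w(h) = h + h**2 (w(h) = h**2 + h = h + h**2)
sqrt(w(-142) - 31490/(-36088)) = sqrt(-142*(1 - 142) - 31490/(-36088)) = sqrt(-142*(-141) - 31490*(-1/36088)) = sqrt(20022 + 15745/18044) = sqrt(361292713/18044) = sqrt(1629791428343)/9022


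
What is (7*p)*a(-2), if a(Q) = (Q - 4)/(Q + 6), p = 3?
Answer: -63/2 ≈ -31.500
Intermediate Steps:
a(Q) = (-4 + Q)/(6 + Q)
(7*p)*a(-2) = (7*3)*((-4 - 2)/(6 - 2)) = 21*(-6/4) = 21*((1/4)*(-6)) = 21*(-3/2) = -63/2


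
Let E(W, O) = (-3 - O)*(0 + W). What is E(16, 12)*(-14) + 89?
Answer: 3449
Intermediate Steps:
E(W, O) = W*(-3 - O) (E(W, O) = (-3 - O)*W = W*(-3 - O))
E(16, 12)*(-14) + 89 = -1*16*(3 + 12)*(-14) + 89 = -1*16*15*(-14) + 89 = -240*(-14) + 89 = 3360 + 89 = 3449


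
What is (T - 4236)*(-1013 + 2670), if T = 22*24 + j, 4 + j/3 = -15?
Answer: -6238605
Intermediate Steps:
j = -57 (j = -12 + 3*(-15) = -12 - 45 = -57)
T = 471 (T = 22*24 - 57 = 528 - 57 = 471)
(T - 4236)*(-1013 + 2670) = (471 - 4236)*(-1013 + 2670) = -3765*1657 = -6238605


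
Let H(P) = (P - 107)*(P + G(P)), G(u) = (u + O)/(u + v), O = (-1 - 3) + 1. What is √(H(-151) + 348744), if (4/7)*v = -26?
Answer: √6649884094/131 ≈ 622.50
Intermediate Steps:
v = -91/2 (v = (7/4)*(-26) = -91/2 ≈ -45.500)
O = -3 (O = -4 + 1 = -3)
G(u) = (-3 + u)/(-91/2 + u) (G(u) = (u - 3)/(u - 91/2) = (-3 + u)/(-91/2 + u))
H(P) = (-107 + P)*(P + 2*(-3 + P)/(-91 + 2*P)) (H(P) = (P - 107)*(P + 2*(-3 + P)/(-91 + 2*P)) = (-107 + P)*(P + 2*(-3 + P)/(-91 + 2*P)))
√(H(-151) + 348744) = √((642 - 303*(-151)² + 2*(-151)³ + 9517*(-151))/(-91 + 2*(-151)) + 348744) = √((642 - 303*22801 + 2*(-3442951) - 1437067)/(-91 - 302) + 348744) = √((642 - 6908703 - 6885902 - 1437067)/(-393) + 348744) = √(-1/393*(-15231030) + 348744) = √(5077010/131 + 348744) = √(50762474/131) = √6649884094/131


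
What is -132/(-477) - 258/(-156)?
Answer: 7981/4134 ≈ 1.9306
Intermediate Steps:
-132/(-477) - 258/(-156) = -132*(-1/477) - 258*(-1/156) = 44/159 + 43/26 = 7981/4134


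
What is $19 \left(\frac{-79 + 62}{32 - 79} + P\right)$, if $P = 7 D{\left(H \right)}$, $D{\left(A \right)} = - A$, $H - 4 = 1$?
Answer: $- \frac{30932}{47} \approx -658.13$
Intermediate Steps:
$H = 5$ ($H = 4 + 1 = 5$)
$P = -35$ ($P = 7 \left(\left(-1\right) 5\right) = 7 \left(-5\right) = -35$)
$19 \left(\frac{-79 + 62}{32 - 79} + P\right) = 19 \left(\frac{-79 + 62}{32 - 79} - 35\right) = 19 \left(- \frac{17}{-47} - 35\right) = 19 \left(\left(-17\right) \left(- \frac{1}{47}\right) - 35\right) = 19 \left(\frac{17}{47} - 35\right) = 19 \left(- \frac{1628}{47}\right) = - \frac{30932}{47}$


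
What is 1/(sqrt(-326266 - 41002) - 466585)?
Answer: -466585/217701929493 - 2*I*sqrt(91817)/217701929493 ≈ -2.1432e-6 - 2.7837e-9*I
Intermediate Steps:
1/(sqrt(-326266 - 41002) - 466585) = 1/(sqrt(-367268) - 466585) = 1/(2*I*sqrt(91817) - 466585) = 1/(-466585 + 2*I*sqrt(91817))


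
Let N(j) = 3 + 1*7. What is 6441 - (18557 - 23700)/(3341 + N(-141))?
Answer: 21588934/3351 ≈ 6442.5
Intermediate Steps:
N(j) = 10 (N(j) = 3 + 7 = 10)
6441 - (18557 - 23700)/(3341 + N(-141)) = 6441 - (18557 - 23700)/(3341 + 10) = 6441 - (-5143)/3351 = 6441 - 1*(-5143/3351) = 6441 + 5143/3351 = 21588934/3351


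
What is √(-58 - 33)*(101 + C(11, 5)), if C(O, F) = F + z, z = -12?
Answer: 94*I*√91 ≈ 896.7*I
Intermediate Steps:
C(O, F) = -12 + F (C(O, F) = F - 12 = -12 + F)
√(-58 - 33)*(101 + C(11, 5)) = √(-58 - 33)*(101 + (-12 + 5)) = √(-91)*(101 - 7) = (I*√91)*94 = 94*I*√91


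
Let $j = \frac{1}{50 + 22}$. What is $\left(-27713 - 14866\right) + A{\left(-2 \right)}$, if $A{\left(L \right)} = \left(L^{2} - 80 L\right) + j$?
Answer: $- \frac{3053879}{72} \approx -42415.0$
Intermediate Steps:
$j = \frac{1}{72} \approx 0.013889$
$A{\left(L \right)} = \frac{1}{72} + L^{2} - 80 L$ ($A{\left(L \right)} = \left(L^{2} - 80 L\right) + \frac{1}{72} = \frac{1}{72} + L^{2} - 80 L$)
$\left(-27713 - 14866\right) + A{\left(-2 \right)} = \left(-27713 - 14866\right) + \left(\frac{1}{72} + \left(-2\right)^{2} - -160\right) = -42579 + \left(\frac{1}{72} + 4 + 160\right) = -42579 + \frac{11809}{72} = - \frac{3053879}{72}$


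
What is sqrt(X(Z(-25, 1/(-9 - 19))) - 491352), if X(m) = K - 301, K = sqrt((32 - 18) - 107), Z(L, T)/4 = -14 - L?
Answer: sqrt(-491653 + I*sqrt(93)) ≈ 0.007 + 701.18*I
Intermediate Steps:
Z(L, T) = -56 - 4*L (Z(L, T) = 4*(-14 - L) = -56 - 4*L)
K = I*sqrt(93) (K = sqrt(14 - 107) = sqrt(-93) = I*sqrt(93) ≈ 9.6436*I)
X(m) = -301 + I*sqrt(93) (X(m) = I*sqrt(93) - 301 = -301 + I*sqrt(93))
sqrt(X(Z(-25, 1/(-9 - 19))) - 491352) = sqrt((-301 + I*sqrt(93)) - 491352) = sqrt(-491653 + I*sqrt(93))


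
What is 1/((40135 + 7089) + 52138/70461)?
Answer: 70461/3327502402 ≈ 2.1175e-5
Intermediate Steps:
1/((40135 + 7089) + 52138/70461) = 1/(47224 + 52138*(1/70461)) = 1/(47224 + 52138/70461) = 1/(3327502402/70461) = 70461/3327502402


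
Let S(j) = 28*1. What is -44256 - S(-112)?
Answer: -44284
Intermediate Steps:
S(j) = 28
-44256 - S(-112) = -44256 - 1*28 = -44256 - 28 = -44284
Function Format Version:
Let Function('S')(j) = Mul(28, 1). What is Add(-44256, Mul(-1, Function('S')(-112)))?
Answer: -44284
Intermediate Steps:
Function('S')(j) = 28
Add(-44256, Mul(-1, Function('S')(-112))) = Add(-44256, Mul(-1, 28)) = Add(-44256, -28) = -44284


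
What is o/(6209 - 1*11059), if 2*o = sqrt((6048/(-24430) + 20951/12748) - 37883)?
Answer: -3*I*sqrt(520715891934736735)/107889511000 ≈ -0.020065*I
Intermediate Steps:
o = 3*I*sqrt(520715891934736735)/22245260 (o = sqrt((6048/(-24430) + 20951/12748) - 37883)/2 = sqrt((6048*(-1/24430) + 20951*(1/12748)) - 37883)/2 = sqrt((-432/1745 + 20951/12748) - 37883)/2 = sqrt(31052359/22245260 - 37883)/2 = sqrt(-842686132221/22245260)/2 = (3*I*sqrt(520715891934736735)/11122630)/2 = 3*I*sqrt(520715891934736735)/22245260 ≈ 97.316*I)
o/(6209 - 1*11059) = (3*I*sqrt(520715891934736735)/22245260)/(6209 - 1*11059) = (3*I*sqrt(520715891934736735)/22245260)/(6209 - 11059) = (3*I*sqrt(520715891934736735)/22245260)/(-4850) = (3*I*sqrt(520715891934736735)/22245260)*(-1/4850) = -3*I*sqrt(520715891934736735)/107889511000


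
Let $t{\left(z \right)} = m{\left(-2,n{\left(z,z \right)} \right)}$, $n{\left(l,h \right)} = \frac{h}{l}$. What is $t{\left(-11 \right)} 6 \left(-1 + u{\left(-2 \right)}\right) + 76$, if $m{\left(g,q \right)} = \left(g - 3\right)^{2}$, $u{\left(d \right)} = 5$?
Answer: $676$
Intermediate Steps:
$m{\left(g,q \right)} = \left(-3 + g\right)^{2}$
$t{\left(z \right)} = 25$ ($t{\left(z \right)} = \left(-3 - 2\right)^{2} = \left(-5\right)^{2} = 25$)
$t{\left(-11 \right)} 6 \left(-1 + u{\left(-2 \right)}\right) + 76 = 25 \cdot 6 \left(-1 + 5\right) + 76 = 25 \cdot 6 \cdot 4 + 76 = 25 \cdot 24 + 76 = 600 + 76 = 676$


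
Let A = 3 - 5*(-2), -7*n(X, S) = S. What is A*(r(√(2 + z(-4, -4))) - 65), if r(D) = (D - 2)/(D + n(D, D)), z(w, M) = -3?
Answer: -4979/6 + 91*I/3 ≈ -829.83 + 30.333*I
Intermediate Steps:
n(X, S) = -S/7
r(D) = 7*(-2 + D)/(6*D) (r(D) = (D - 2)/(D - D/7) = (-2 + D)/((6*D/7)) = (-2 + D)*(7/(6*D)) = 7*(-2 + D)/(6*D))
A = 13 (A = 3 + 10 = 13)
A*(r(√(2 + z(-4, -4))) - 65) = 13*(7*(-2 + √(2 - 3))/(6*(√(2 - 3))) - 65) = 13*(7*(-2 + √(-1))/(6*(√(-1))) - 65) = 13*(7*(-2 + I)/(6*I) - 65) = 13*(7*(-I)*(-2 + I)/6 - 65) = 13*(-7*I*(-2 + I)/6 - 65) = 13*(-65 - 7*I*(-2 + I)/6) = -845 - 91*I*(-2 + I)/6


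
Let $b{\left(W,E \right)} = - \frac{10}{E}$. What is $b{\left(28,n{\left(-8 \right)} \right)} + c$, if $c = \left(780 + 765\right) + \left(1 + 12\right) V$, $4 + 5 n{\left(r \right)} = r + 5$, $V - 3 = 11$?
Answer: $\frac{12139}{7} \approx 1734.1$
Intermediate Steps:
$V = 14$ ($V = 3 + 11 = 14$)
$n{\left(r \right)} = \frac{1}{5} + \frac{r}{5}$ ($n{\left(r \right)} = - \frac{4}{5} + \frac{r + 5}{5} = - \frac{4}{5} + \frac{5 + r}{5} = - \frac{4}{5} + \left(1 + \frac{r}{5}\right) = \frac{1}{5} + \frac{r}{5}$)
$c = 1727$ ($c = \left(780 + 765\right) + \left(1 + 12\right) 14 = 1545 + 13 \cdot 14 = 1545 + 182 = 1727$)
$b{\left(28,n{\left(-8 \right)} \right)} + c = - \frac{10}{\frac{1}{5} + \frac{1}{5} \left(-8\right)} + 1727 = - \frac{10}{\frac{1}{5} - \frac{8}{5}} + 1727 = - \frac{10}{- \frac{7}{5}} + 1727 = \left(-10\right) \left(- \frac{5}{7}\right) + 1727 = \frac{50}{7} + 1727 = \frac{12139}{7}$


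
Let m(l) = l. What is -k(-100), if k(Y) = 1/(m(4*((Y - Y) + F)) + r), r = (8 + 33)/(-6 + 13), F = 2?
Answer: -7/97 ≈ -0.072165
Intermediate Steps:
r = 41/7 ≈ 5.8571
k(Y) = 7/97 (k(Y) = 1/(4*((Y - Y) + 2) + 41/7) = 1/(4*(0 + 2) + 41/7) = 1/(4*2 + 41/7) = 1/(8 + 41/7) = 1/(97/7) = 7/97)
-k(-100) = -1*7/97 = -7/97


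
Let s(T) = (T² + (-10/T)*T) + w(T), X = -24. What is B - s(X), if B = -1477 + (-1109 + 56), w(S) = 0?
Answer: -3096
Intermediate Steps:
B = -2530 (B = -1477 - 1053 = -2530)
s(T) = -10 + T² (s(T) = (T² + (-10/T)*T) + 0 = (T² - 10) + 0 = (-10 + T²) + 0 = -10 + T²)
B - s(X) = -2530 - (-10 + (-24)²) = -2530 - (-10 + 576) = -2530 - 1*566 = -2530 - 566 = -3096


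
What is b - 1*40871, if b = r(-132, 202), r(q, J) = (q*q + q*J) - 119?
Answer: -50230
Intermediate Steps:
r(q, J) = -119 + q² + J*q (r(q, J) = (q² + J*q) - 119 = -119 + q² + J*q)
b = -9359 (b = -119 + (-132)² + 202*(-132) = -119 + 17424 - 26664 = -9359)
b - 1*40871 = -9359 - 1*40871 = -9359 - 40871 = -50230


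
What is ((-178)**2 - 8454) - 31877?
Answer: -8647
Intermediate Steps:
((-178)**2 - 8454) - 31877 = (31684 - 8454) - 31877 = 23230 - 31877 = -8647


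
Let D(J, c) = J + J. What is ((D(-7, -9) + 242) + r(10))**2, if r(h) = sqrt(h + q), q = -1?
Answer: 53361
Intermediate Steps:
D(J, c) = 2*J
r(h) = sqrt(-1 + h) (r(h) = sqrt(h - 1) = sqrt(-1 + h))
((D(-7, -9) + 242) + r(10))**2 = ((2*(-7) + 242) + sqrt(-1 + 10))**2 = ((-14 + 242) + sqrt(9))**2 = (228 + 3)**2 = 231**2 = 53361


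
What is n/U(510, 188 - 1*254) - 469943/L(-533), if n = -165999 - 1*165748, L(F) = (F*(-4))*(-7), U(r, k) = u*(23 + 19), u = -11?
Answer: 369150421/492492 ≈ 749.56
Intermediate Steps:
U(r, k) = -462 (U(r, k) = -11*(23 + 19) = -11*42 = -462)
L(F) = 28*F (L(F) = -4*F*(-7) = 28*F)
n = -331747 (n = -165999 - 165748 = -331747)
n/U(510, 188 - 1*254) - 469943/L(-533) = -331747/(-462) - 469943/(28*(-533)) = -331747*(-1/462) - 469943/(-14924) = 331747/462 - 469943*(-1/14924) = 331747/462 + 469943/14924 = 369150421/492492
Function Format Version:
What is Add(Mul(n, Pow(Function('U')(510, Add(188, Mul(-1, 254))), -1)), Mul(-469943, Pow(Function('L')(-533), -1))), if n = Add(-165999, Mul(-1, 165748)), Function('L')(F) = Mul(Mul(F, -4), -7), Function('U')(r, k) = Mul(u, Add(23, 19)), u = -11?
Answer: Rational(369150421, 492492) ≈ 749.56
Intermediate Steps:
Function('U')(r, k) = -462 (Function('U')(r, k) = Mul(-11, Add(23, 19)) = Mul(-11, 42) = -462)
Function('L')(F) = Mul(28, F) (Function('L')(F) = Mul(Mul(-4, F), -7) = Mul(28, F))
n = -331747 (n = Add(-165999, -165748) = -331747)
Add(Mul(n, Pow(Function('U')(510, Add(188, Mul(-1, 254))), -1)), Mul(-469943, Pow(Function('L')(-533), -1))) = Add(Mul(-331747, Pow(-462, -1)), Mul(-469943, Pow(Mul(28, -533), -1))) = Add(Mul(-331747, Rational(-1, 462)), Mul(-469943, Pow(-14924, -1))) = Add(Rational(331747, 462), Mul(-469943, Rational(-1, 14924))) = Add(Rational(331747, 462), Rational(469943, 14924)) = Rational(369150421, 492492)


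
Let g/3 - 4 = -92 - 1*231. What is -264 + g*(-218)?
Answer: 208362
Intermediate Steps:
g = -957 (g = 12 + 3*(-92 - 1*231) = 12 + 3*(-92 - 231) = 12 + 3*(-323) = 12 - 969 = -957)
-264 + g*(-218) = -264 - 957*(-218) = -264 + 208626 = 208362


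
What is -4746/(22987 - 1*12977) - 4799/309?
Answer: -3536036/220935 ≈ -16.005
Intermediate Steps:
-4746/(22987 - 1*12977) - 4799/309 = -4746/(22987 - 12977) - 4799*1/309 = -4746/10010 - 4799/309 = -4746*1/10010 - 4799/309 = -339/715 - 4799/309 = -3536036/220935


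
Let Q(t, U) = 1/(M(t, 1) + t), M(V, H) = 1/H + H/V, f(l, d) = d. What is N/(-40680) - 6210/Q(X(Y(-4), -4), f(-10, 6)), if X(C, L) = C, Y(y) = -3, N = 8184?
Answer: 24560209/1695 ≈ 14490.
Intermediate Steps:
M(V, H) = 1/H + H/V
Q(t, U) = 1/(1 + t + 1/t) (Q(t, U) = 1/((1/1 + 1/t) + t) = 1/((1 + 1/t) + t) = 1/(1 + t + 1/t))
N/(-40680) - 6210/Q(X(Y(-4), -4), f(-10, 6)) = 8184/(-40680) - 6210/((-3/(1 - 3*(1 - 3)))) = 8184*(-1/40680) - 6210/((-3/(1 - 3*(-2)))) = -341/1695 - 6210/((-3/(1 + 6))) = -341/1695 - 6210/((-3/7)) = -341/1695 - 6210/((-3*⅐)) = -341/1695 - 6210/(-3/7) = -341/1695 - 6210*(-7/3) = -341/1695 + 14490 = 24560209/1695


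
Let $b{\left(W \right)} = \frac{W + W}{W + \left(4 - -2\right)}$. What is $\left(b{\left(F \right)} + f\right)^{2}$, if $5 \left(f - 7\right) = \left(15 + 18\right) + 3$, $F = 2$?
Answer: $\frac{21609}{100} \approx 216.09$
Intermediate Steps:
$b{\left(W \right)} = \frac{2 W}{6 + W}$ ($b{\left(W \right)} = \frac{2 W}{W + \left(4 + 2\right)} = \frac{2 W}{W + 6} = \frac{2 W}{6 + W}$)
$f = \frac{71}{5}$ ($f = 7 + \frac{\left(15 + 18\right) + 3}{5} = 7 + \frac{33 + 3}{5} = 7 + \frac{1}{5} \cdot 36 = 7 + \frac{36}{5} = \frac{71}{5} \approx 14.2$)
$\left(b{\left(F \right)} + f\right)^{2} = \left(2 \cdot 2 \frac{1}{6 + 2} + \frac{71}{5}\right)^{2} = \left(2 \cdot 2 \cdot \frac{1}{8} + \frac{71}{5}\right)^{2} = \left(\frac{1}{2} + \frac{71}{5}\right)^{2} = \left(\frac{147}{10}\right)^{2} = \frac{21609}{100}$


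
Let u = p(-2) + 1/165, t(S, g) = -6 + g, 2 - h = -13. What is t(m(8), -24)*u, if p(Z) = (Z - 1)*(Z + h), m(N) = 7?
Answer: 12868/11 ≈ 1169.8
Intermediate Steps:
h = 15 (h = 2 - 1*(-13) = 2 + 13 = 15)
p(Z) = (-1 + Z)*(15 + Z) (p(Z) = (Z - 1)*(Z + 15) = (-1 + Z)*(15 + Z))
u = -6434/165 (u = (-15 + (-2)² + 14*(-2)) + 1/165 = (-15 + 4 - 28) + 1/165 = -39 + 1/165 = -6434/165 ≈ -38.994)
t(m(8), -24)*u = (-6 - 24)*(-6434/165) = -30*(-6434/165) = 12868/11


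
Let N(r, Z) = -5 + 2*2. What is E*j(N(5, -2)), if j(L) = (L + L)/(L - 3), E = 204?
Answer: 102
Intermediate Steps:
N(r, Z) = -1 (N(r, Z) = -5 + 4 = -1)
j(L) = 2*L/(-3 + L) (j(L) = (2*L)/(-3 + L) = 2*L/(-3 + L))
E*j(N(5, -2)) = 204*(2*(-1)/(-3 - 1)) = 204*(2*(-1)/(-4)) = 204*(2*(-1)*(-¼)) = 204*(½) = 102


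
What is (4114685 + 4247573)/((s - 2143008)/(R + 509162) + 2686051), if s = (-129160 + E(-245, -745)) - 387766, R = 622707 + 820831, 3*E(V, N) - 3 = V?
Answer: 6123367948725/1966893422882 ≈ 3.1132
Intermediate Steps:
E(V, N) = 1 + V/3
R = 1443538
s = -1551020/3 (s = (-129160 + (1 + (⅓)*(-245))) - 387766 = (-129160 + (1 - 245/3)) - 387766 = (-129160 - 242/3) - 387766 = -387722/3 - 387766 = -1551020/3 ≈ -5.1701e+5)
(4114685 + 4247573)/((s - 2143008)/(R + 509162) + 2686051) = (4114685 + 4247573)/((-1551020/3 - 2143008)/(1443538 + 509162) + 2686051) = 8362258/(-7980044/3/1952700 + 2686051) = 8362258/(-7980044/3*1/1952700 + 2686051) = 8362258/(-1995011/1464525 + 2686051) = 8362258/(3933786845764/1464525) = 8362258*(1464525/3933786845764) = 6123367948725/1966893422882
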